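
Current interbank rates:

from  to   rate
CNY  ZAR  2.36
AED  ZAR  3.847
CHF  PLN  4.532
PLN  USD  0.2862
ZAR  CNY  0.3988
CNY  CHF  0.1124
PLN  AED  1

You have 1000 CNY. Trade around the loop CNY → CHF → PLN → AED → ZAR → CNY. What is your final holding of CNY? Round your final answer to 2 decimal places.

781.51

1000 CNY × 0.1124 = 112.4 CHF
112.4 CHF × 4.532 = 509.3968 PLN
509.3968 PLN × 1 = 509.3968 AED
509.3968 AED × 3.847 = 1959.6494896 ZAR
1959.6494896 ZAR × 0.3988 = 781.50821645248 CNY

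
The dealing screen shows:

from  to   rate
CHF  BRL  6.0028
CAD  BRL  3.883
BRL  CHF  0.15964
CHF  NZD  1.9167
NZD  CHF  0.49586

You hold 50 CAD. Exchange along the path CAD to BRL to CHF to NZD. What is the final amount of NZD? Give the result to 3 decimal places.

59.406

50 CAD × 3.883 = 194.15 BRL
194.15 BRL × 0.15964 = 30.994106 CHF
30.994106 CHF × 1.9167 = 59.4064029702 NZD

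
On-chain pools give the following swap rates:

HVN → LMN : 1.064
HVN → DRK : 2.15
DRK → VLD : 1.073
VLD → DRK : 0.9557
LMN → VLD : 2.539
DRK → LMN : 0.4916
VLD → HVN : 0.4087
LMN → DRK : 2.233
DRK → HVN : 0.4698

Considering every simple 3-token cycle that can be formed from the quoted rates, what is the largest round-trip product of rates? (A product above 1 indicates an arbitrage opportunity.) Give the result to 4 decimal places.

1.1929

DRK→LMN→VLD→DRK: 0.4916 × 2.539 × 0.9557 = 1.19288
DRK→HVN→LMN→DRK: 0.4698 × 1.064 × 2.233 = 1.11620
LMN→VLD→HVN→LMN: 2.539 × 0.4087 × 1.064 = 1.10410
DRK→VLD→HVN→DRK: 1.073 × 0.4087 × 2.15 = 0.94285
Maximum is DRK→LMN→VLD→DRK at 1.1929; arbitrage exists.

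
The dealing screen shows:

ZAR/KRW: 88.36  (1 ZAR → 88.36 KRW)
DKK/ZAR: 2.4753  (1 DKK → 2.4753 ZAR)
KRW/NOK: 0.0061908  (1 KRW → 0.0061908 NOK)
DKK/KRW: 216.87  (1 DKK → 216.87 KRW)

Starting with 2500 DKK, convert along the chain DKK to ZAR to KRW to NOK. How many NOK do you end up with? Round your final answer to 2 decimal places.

3385.09

2500 DKK × 2.4753 = 6188.25 ZAR
6188.25 ZAR × 88.36 = 546793.77 KRW
546793.77 KRW × 0.0061908 = 3385.090871316 NOK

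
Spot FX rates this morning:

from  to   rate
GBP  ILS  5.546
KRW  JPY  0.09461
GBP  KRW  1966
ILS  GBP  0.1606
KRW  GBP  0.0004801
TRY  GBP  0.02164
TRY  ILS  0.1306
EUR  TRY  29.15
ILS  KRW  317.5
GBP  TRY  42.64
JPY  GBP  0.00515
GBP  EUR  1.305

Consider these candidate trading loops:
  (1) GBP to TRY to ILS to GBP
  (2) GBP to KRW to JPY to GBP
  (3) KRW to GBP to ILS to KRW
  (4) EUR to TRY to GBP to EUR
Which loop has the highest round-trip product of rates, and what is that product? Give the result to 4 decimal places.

(1) 42.64 × 0.1306 × 0.1606 = 0.89435
(2) 1966 × 0.09461 × 0.00515 = 0.95792
(3) 0.0004801 × 5.546 × 317.5 = 0.84539
(4) 29.15 × 0.02164 × 1.305 = 0.82320
Highest is cycle (2) at 0.9579 (≤1, no arbitrage).

0.9579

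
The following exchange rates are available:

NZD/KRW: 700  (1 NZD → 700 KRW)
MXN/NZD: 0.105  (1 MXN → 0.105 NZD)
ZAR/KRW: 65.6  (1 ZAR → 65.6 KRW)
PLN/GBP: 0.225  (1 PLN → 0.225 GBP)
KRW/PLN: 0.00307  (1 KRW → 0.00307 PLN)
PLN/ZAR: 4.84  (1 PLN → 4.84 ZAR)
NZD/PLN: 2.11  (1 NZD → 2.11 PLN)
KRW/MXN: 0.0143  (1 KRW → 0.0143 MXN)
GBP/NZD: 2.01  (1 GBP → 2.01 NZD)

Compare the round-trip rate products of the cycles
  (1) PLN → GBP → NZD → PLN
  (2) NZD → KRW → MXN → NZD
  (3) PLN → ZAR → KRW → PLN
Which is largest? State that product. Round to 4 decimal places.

(1) 0.225 × 2.01 × 2.11 = 0.95425
(2) 700 × 0.0143 × 0.105 = 1.05105
(3) 4.84 × 65.6 × 0.00307 = 0.97474
Highest is cycle (2) at 1.0511 (>1, arbitrage).

1.0511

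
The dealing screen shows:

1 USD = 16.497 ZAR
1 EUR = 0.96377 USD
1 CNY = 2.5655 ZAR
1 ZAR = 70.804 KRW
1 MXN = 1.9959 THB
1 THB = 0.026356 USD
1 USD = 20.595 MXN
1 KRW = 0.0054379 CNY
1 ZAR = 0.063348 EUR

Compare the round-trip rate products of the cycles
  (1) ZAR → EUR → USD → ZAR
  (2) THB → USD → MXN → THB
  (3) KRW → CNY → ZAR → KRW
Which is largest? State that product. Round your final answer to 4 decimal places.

(1) 0.063348 × 0.96377 × 16.497 = 1.00719
(2) 0.026356 × 20.595 × 1.9959 = 1.08338
(3) 0.0054379 × 2.5655 × 70.804 = 0.98778
Highest is cycle (2) at 1.0834 (>1, arbitrage).

1.0834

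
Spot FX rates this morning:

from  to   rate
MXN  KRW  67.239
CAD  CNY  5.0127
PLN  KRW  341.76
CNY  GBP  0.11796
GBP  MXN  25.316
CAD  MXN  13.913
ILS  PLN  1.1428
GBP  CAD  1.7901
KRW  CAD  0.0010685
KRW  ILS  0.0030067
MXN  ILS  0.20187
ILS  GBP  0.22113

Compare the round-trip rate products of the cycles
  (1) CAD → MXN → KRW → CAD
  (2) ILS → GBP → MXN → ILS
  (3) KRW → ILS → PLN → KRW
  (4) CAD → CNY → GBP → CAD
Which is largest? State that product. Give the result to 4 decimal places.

(1) 13.913 × 67.239 × 0.0010685 = 0.99958
(2) 0.22113 × 25.316 × 0.20187 = 1.13009
(3) 0.0030067 × 1.1428 × 341.76 = 1.17431
(4) 5.0127 × 0.11796 × 1.7901 = 1.05848
Highest is cycle (3) at 1.1743 (>1, arbitrage).

1.1743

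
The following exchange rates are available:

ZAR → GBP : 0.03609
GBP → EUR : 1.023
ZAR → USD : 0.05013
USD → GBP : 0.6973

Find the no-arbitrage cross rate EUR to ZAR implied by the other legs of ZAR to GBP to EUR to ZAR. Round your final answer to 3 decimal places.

Known legs of the cycle: 0.03609 × 1.023 = 0.03692007
For no arbitrage the full-cycle product must be 1, so the missing rate is 1 / 0.03692007 ≈ 27.08554.

27.086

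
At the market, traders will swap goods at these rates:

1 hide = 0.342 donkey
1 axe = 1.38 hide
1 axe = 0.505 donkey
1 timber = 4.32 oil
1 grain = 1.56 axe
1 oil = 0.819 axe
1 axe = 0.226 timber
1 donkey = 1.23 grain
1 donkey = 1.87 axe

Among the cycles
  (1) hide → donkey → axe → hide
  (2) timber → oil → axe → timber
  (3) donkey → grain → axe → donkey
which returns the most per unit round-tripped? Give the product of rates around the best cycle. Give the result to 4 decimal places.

(1) 0.342 × 1.87 × 1.38 = 0.88257
(2) 4.32 × 0.819 × 0.226 = 0.79961
(3) 1.23 × 1.56 × 0.505 = 0.96899
Highest is cycle (3) at 0.9690 (≤1, no arbitrage).

0.9690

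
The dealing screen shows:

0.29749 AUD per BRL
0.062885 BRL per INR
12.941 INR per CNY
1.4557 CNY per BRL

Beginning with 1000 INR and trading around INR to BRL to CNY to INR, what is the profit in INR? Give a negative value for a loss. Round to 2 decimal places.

1000 INR × 0.062885 = 62.885 BRL
62.885 BRL × 1.4557 = 91.5416945 CNY
91.5416945 CNY × 12.941 = 1184.6410685245 INR
Net change: 1184.6410685245 − 1000 = 184.6410685245 INR

184.64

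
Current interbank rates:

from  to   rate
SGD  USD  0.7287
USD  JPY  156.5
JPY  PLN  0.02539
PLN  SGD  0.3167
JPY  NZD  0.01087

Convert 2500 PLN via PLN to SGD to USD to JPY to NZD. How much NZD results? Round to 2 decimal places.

2500 PLN × 0.3167 = 791.75 SGD
791.75 SGD × 0.7287 = 576.948225 USD
576.948225 USD × 156.5 = 90292.3972125 JPY
90292.3972125 JPY × 0.01087 = 981.478357699875 NZD

981.48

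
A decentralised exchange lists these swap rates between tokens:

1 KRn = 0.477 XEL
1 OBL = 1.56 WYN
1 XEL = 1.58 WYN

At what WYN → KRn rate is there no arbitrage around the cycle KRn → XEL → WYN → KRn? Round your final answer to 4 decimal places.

1.3269

Known legs of the cycle: 0.477 × 1.58 = 0.75366
For no arbitrage the full-cycle product must be 1, so the missing rate is 1 / 0.75366 ≈ 1.326858.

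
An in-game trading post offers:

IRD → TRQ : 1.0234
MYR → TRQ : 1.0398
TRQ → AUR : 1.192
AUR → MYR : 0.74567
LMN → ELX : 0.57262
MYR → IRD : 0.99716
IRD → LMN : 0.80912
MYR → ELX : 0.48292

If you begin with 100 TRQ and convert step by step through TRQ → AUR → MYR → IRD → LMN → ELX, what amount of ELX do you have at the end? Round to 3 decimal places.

41.065

100 TRQ × 1.192 = 119.2 AUR
119.2 AUR × 0.74567 = 88.883864 MYR
88.883864 MYR × 0.99716 = 88.63143382624 IRD
88.63143382624 IRD × 0.80912 = 71.7134657374873088 LMN
71.7134657374873088 LMN × 0.57262 = 41.064564750599982765056 ELX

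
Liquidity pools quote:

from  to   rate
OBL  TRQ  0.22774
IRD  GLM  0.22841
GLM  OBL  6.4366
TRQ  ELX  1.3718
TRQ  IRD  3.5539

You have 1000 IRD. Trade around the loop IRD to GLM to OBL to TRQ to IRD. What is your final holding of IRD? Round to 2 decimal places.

1189.92

1000 IRD × 0.22841 = 228.41 GLM
228.41 GLM × 6.4366 = 1470.183806 OBL
1470.183806 OBL × 0.22774 = 334.81965997844 TRQ
334.81965997844 TRQ × 3.5539 = 1189.915589597377916 IRD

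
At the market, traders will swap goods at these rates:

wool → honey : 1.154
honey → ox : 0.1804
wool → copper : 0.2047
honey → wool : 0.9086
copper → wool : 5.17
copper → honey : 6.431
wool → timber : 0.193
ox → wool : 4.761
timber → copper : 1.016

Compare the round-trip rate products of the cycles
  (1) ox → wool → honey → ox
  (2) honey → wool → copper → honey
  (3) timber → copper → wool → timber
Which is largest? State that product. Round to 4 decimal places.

1.1961

(1) 4.761 × 1.154 × 0.1804 = 0.99115
(2) 0.9086 × 0.2047 × 6.431 = 1.19610
(3) 1.016 × 5.17 × 0.193 = 1.01377
Highest is cycle (2) at 1.1961 (>1, arbitrage).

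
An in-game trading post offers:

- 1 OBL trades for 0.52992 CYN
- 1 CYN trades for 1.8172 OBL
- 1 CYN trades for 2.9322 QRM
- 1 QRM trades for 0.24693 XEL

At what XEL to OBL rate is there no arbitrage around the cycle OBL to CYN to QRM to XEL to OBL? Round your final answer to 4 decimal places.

2.6063

Known legs of the cycle: 0.52992 × 2.9322 × 0.24693 = 0.38368759352832
For no arbitrage the full-cycle product must be 1, so the missing rate is 1 / 0.38368759352832 ≈ 2.606287.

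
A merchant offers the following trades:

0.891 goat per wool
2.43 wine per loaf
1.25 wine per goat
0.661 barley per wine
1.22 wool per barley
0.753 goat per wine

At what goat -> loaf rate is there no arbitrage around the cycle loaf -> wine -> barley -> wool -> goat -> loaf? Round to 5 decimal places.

0.57274

Known legs of the cycle: 2.43 × 0.661 × 1.22 × 0.891 = 1.7460041346
For no arbitrage the full-cycle product must be 1, so the missing rate is 1 / 1.7460041346 ≈ 0.5727363.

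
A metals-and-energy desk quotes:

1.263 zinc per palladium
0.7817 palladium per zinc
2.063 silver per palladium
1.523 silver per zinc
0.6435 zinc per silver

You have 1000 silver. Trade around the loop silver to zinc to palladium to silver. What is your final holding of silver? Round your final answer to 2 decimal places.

1037.74

1000 silver × 0.6435 = 643.5 zinc
643.5 zinc × 0.7817 = 503.02395 palladium
503.02395 palladium × 2.063 = 1037.73840885 silver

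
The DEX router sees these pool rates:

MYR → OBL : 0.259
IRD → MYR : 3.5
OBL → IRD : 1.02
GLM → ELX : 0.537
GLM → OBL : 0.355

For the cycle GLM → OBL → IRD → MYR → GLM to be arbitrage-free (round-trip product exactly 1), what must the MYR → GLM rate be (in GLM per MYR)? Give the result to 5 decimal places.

0.78905

Known legs of the cycle: 0.355 × 1.02 × 3.5 = 1.26735
For no arbitrage the full-cycle product must be 1, so the missing rate is 1 / 1.26735 ≈ 0.7890480.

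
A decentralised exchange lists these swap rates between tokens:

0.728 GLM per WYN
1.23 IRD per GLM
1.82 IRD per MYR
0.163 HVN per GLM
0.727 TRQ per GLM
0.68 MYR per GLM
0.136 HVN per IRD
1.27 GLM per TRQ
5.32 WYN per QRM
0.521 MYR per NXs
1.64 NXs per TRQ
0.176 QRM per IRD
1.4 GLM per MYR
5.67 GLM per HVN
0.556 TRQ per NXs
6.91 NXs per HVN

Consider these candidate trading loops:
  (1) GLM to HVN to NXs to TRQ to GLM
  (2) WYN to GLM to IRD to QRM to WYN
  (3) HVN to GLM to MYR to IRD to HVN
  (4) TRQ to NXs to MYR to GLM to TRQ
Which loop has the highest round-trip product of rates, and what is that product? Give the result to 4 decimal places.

0.9543

(1) 0.163 × 6.91 × 0.556 × 1.27 = 0.79532
(2) 0.728 × 1.23 × 0.176 × 5.32 = 0.83842
(3) 5.67 × 0.68 × 1.82 × 0.136 = 0.95434
(4) 1.64 × 0.521 × 1.4 × 0.727 = 0.86965
Highest is cycle (3) at 0.9543 (≤1, no arbitrage).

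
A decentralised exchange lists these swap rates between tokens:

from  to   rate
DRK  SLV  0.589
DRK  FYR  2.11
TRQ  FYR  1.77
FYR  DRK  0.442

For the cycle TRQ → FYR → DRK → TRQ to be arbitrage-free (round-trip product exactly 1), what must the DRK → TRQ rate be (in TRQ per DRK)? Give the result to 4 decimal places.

1.2782

Known legs of the cycle: 1.77 × 0.442 = 0.78234
For no arbitrage the full-cycle product must be 1, so the missing rate is 1 / 0.78234 ≈ 1.278217.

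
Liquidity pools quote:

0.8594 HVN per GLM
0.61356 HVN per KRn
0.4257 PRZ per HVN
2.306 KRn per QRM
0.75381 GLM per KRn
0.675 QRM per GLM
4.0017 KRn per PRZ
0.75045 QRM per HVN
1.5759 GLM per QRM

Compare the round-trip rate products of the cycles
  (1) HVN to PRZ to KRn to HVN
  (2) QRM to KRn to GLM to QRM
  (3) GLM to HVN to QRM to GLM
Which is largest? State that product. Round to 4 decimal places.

(1) 0.4257 × 4.0017 × 0.61356 = 1.04521
(2) 2.306 × 0.75381 × 0.675 = 1.17334
(3) 0.8594 × 0.75045 × 1.5759 = 1.01636
Highest is cycle (2) at 1.1733 (>1, arbitrage).

1.1733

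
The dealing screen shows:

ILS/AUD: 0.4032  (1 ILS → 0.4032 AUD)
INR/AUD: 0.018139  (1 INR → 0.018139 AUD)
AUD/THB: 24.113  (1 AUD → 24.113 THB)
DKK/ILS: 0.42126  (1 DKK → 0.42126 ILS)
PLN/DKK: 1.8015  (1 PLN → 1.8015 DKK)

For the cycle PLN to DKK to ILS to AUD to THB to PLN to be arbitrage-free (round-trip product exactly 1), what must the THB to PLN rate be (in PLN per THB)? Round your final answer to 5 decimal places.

0.13553

Known legs of the cycle: 1.8015 × 0.42126 × 0.4032 × 24.113 = 7.378299148780224
For no arbitrage the full-cycle product must be 1, so the missing rate is 1 / 7.378299148780224 ≈ 0.1355326.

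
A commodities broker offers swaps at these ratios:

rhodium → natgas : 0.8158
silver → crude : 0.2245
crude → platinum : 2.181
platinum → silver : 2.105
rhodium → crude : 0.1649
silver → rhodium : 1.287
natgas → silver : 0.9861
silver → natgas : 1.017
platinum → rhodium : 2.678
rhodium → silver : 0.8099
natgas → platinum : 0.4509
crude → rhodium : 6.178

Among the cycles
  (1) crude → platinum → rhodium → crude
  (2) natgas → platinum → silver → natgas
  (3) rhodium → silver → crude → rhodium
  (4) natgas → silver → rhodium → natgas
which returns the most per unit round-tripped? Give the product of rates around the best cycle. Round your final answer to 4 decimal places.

(1) 2.181 × 2.678 × 0.1649 = 0.96313
(2) 0.4509 × 2.105 × 1.017 = 0.96528
(3) 0.8099 × 0.2245 × 6.178 = 1.12330
(4) 0.9861 × 1.287 × 0.8158 = 1.03534
Highest is cycle (3) at 1.1233 (>1, arbitrage).

1.1233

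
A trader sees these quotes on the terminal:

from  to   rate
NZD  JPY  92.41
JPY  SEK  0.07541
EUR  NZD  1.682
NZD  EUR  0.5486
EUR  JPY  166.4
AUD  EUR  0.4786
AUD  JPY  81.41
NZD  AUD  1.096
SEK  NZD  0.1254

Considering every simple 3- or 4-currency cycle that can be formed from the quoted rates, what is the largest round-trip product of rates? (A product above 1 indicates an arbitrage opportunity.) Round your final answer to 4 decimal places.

0.8823

AUD→EUR→NZD→AUD: 0.4786 × 1.682 × 1.096 = 0.88229
SEK→NZD→JPY→SEK: 0.1254 × 92.41 × 0.07541 = 0.87387
SEK→NZD→EUR→JPY→SEK: 0.1254 × 0.5486 × 166.4 × 0.07541 = 0.86325
AUD→JPY→SEK→NZD→AUD: 81.41 × 0.07541 × 0.1254 × 1.096 = 0.84375
Maximum is AUD→EUR→NZD→AUD at 0.8823; no arbitrage — every cycle loses value.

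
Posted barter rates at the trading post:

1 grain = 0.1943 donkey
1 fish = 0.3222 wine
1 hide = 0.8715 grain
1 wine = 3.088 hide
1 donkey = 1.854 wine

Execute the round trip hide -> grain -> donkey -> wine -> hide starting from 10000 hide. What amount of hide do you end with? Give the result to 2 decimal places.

10000 hide × 0.8715 = 8715 grain
8715 grain × 0.1943 = 1693.3245 donkey
1693.3245 donkey × 1.854 = 3139.423623 wine
3139.423623 wine × 3.088 = 9694.540147824 hide

9694.54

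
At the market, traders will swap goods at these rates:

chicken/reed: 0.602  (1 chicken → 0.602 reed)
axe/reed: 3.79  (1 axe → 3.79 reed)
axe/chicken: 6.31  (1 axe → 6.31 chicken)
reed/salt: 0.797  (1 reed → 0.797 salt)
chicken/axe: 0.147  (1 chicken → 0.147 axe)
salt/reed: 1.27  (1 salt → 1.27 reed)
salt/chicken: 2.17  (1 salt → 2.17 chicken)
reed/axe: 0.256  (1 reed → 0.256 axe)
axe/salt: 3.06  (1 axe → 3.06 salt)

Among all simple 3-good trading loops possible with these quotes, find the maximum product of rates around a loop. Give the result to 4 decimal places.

reed→salt→chicken→reed: 0.797 × 2.17 × 0.602 = 1.04115
reed→axe→salt→reed: 0.256 × 3.06 × 1.27 = 0.99487
chicken→axe→salt→chicken: 0.147 × 3.06 × 2.17 = 0.97611
reed→axe→chicken→reed: 0.256 × 6.31 × 0.602 = 0.97245
Maximum is reed→salt→chicken→reed at 1.0412; arbitrage exists.

1.0412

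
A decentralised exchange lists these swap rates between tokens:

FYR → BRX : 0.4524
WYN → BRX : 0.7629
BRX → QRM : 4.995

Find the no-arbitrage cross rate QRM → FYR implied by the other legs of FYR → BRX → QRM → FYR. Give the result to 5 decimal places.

0.44253

Known legs of the cycle: 0.4524 × 4.995 = 2.259738
For no arbitrage the full-cycle product must be 1, so the missing rate is 1 / 2.259738 ≈ 0.4425292.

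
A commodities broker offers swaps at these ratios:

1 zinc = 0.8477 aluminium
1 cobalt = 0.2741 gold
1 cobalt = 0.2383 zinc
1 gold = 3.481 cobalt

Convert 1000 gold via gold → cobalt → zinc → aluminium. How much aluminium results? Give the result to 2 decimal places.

1000 gold × 3.481 = 3481 cobalt
3481 cobalt × 0.2383 = 829.5223 zinc
829.5223 zinc × 0.8477 = 703.18605371 aluminium

703.19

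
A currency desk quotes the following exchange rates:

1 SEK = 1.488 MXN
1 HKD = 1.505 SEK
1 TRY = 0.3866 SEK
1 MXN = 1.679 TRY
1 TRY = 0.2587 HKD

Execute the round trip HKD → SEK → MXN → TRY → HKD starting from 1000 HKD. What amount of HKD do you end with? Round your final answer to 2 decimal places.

972.72

1000 HKD × 1.505 = 1505 SEK
1505 SEK × 1.488 = 2239.44 MXN
2239.44 MXN × 1.679 = 3760.01976 TRY
3760.01976 TRY × 0.2587 = 972.717111912 HKD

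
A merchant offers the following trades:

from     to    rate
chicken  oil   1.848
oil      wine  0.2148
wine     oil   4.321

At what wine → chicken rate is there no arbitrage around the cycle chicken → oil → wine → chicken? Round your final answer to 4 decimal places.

2.5192

Known legs of the cycle: 1.848 × 0.2148 = 0.3969504
For no arbitrage the full-cycle product must be 1, so the missing rate is 1 / 0.3969504 ≈ 2.519206.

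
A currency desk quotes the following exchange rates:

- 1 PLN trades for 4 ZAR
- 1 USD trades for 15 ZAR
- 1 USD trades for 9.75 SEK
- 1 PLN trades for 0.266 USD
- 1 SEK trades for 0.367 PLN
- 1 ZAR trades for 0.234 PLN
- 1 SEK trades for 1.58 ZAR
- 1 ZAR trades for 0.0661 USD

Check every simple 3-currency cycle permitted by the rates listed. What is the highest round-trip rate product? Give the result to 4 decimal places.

ZAR→USD→SEK→ZAR: 0.0661 × 9.75 × 1.58 = 1.01827
PLN→USD→SEK→PLN: 0.266 × 9.75 × 0.367 = 0.95181
ZAR→PLN→USD→ZAR: 0.234 × 0.266 × 15 = 0.93366
Maximum is ZAR→USD→SEK→ZAR at 1.0183; arbitrage exists.

1.0183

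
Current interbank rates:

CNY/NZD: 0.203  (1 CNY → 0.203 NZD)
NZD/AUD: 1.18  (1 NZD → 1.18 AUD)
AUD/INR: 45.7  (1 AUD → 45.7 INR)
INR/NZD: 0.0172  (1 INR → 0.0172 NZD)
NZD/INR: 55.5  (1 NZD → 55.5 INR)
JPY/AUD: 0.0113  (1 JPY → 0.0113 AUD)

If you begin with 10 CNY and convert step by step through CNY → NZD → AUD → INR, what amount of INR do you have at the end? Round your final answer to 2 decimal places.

109.47

10 CNY × 0.203 = 2.03 NZD
2.03 NZD × 1.18 = 2.3954 AUD
2.3954 AUD × 45.7 = 109.46978 INR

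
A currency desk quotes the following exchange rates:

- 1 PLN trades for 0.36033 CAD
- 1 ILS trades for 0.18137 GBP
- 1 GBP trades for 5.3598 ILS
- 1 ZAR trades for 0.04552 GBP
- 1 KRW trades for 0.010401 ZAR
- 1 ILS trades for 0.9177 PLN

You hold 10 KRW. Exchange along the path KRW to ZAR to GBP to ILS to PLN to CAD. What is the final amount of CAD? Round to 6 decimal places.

10 KRW × 0.010401 = 0.10401 ZAR
0.10401 ZAR × 0.04552 = 0.0047345352 GBP
0.0047345352 GBP × 5.3598 = 0.02537616176496 ILS
0.02537616176496 ILS × 0.9177 = 0.023287703651703792 PLN
0.023287703651703792 PLN × 0.36033 = 0.00839125825681842737136 CAD

0.008391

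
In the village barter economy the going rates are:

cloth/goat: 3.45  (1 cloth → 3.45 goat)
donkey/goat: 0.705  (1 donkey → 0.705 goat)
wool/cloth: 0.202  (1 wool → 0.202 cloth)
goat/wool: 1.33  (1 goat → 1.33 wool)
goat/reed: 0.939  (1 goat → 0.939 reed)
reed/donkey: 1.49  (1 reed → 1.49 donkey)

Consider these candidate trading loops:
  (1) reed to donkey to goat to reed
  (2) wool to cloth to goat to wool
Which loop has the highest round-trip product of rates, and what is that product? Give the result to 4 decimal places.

0.9864

(1) 1.49 × 0.705 × 0.939 = 0.98637
(2) 0.202 × 3.45 × 1.33 = 0.92688
Highest is cycle (1) at 0.9864 (≤1, no arbitrage).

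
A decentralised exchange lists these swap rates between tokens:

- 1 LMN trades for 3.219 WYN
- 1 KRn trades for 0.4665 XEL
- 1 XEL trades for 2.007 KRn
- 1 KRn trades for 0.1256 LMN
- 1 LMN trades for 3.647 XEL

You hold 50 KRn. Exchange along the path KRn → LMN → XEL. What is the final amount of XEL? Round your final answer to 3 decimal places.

50 KRn × 0.1256 = 6.28 LMN
6.28 LMN × 3.647 = 22.90316 XEL

22.903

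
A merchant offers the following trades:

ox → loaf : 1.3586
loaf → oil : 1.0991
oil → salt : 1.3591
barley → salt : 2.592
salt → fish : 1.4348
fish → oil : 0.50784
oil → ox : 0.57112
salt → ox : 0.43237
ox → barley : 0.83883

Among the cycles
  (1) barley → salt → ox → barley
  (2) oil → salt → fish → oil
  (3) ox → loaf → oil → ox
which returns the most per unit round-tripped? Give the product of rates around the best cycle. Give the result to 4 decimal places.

0.9903

(1) 2.592 × 0.43237 × 0.83883 = 0.94008
(2) 1.3591 × 1.4348 × 0.50784 = 0.99031
(3) 1.3586 × 1.0991 × 0.57112 = 0.85282
Highest is cycle (2) at 0.9903 (≤1, no arbitrage).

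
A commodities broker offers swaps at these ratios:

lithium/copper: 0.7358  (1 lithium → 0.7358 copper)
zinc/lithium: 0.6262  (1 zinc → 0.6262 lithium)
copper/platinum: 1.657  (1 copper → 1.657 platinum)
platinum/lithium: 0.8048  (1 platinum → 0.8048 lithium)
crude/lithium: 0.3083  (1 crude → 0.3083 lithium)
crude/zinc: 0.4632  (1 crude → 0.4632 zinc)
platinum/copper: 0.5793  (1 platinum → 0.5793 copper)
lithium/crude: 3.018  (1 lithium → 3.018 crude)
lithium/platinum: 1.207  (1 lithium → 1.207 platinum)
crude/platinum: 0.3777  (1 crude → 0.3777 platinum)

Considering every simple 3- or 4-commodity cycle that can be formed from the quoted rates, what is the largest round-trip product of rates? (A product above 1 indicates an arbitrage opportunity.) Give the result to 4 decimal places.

0.9812

copper→platinum→lithium→copper: 1.657 × 0.8048 × 0.7358 = 0.98123
crude→platinum→lithium→crude: 0.3777 × 0.8048 × 3.018 = 0.91739
zinc→lithium→crude→zinc: 0.6262 × 3.018 × 0.4632 = 0.87539
Maximum is copper→platinum→lithium→copper at 0.9812; no arbitrage — every cycle loses value.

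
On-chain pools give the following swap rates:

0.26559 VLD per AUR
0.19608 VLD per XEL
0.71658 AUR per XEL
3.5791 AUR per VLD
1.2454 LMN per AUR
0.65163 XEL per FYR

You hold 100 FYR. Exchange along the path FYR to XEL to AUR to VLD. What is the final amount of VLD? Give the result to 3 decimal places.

100 FYR × 0.65163 = 65.163 XEL
65.163 XEL × 0.71658 = 46.69450254 AUR
46.69450254 AUR × 0.26559 = 12.4015929295986 VLD

12.402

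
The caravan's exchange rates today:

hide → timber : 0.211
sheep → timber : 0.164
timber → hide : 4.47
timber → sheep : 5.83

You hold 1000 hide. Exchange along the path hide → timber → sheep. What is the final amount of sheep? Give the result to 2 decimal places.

1000 hide × 0.211 = 211 timber
211 timber × 5.83 = 1230.13 sheep

1230.13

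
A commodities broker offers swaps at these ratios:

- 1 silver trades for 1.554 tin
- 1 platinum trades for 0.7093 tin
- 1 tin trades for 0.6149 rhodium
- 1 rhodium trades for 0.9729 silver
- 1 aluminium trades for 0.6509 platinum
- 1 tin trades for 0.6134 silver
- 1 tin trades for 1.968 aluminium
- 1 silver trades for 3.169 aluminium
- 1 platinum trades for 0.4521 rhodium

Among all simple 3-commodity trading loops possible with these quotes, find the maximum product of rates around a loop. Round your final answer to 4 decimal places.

silver→tin→rhodium→silver: 1.554 × 0.6149 × 0.9729 = 0.92966
aluminium→platinum→tin→aluminium: 0.6509 × 0.7093 × 1.968 = 0.90859
Maximum is silver→tin→rhodium→silver at 0.9297; no arbitrage — every cycle loses value.

0.9297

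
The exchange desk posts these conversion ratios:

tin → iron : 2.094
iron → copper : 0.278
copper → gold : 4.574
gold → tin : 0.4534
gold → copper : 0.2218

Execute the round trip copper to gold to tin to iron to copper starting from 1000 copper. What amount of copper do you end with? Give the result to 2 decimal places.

1207.26

1000 copper × 4.574 = 4574 gold
4574 gold × 0.4534 = 2073.8516 tin
2073.8516 tin × 2.094 = 4342.6452504 iron
4342.6452504 iron × 0.278 = 1207.2553796112 copper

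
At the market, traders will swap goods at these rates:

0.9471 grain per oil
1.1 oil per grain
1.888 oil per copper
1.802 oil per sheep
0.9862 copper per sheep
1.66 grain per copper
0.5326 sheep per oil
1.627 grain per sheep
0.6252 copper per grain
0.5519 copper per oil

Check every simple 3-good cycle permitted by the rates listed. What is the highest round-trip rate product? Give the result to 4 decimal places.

copper→oil→grain→copper: 1.888 × 0.9471 × 0.6252 = 1.11794
copper→grain→oil→copper: 1.66 × 1.1 × 0.5519 = 1.00777
copper→oil→sheep→copper: 1.888 × 0.5326 × 0.9862 = 0.99167
grain→oil→sheep→grain: 1.1 × 0.5326 × 1.627 = 0.95319
Maximum is copper→oil→grain→copper at 1.1179; arbitrage exists.

1.1179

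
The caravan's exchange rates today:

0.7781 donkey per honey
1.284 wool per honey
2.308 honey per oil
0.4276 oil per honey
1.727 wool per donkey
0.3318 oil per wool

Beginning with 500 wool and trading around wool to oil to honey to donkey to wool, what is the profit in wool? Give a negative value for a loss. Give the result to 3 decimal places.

500 wool × 0.3318 = 165.9 oil
165.9 oil × 2.308 = 382.8972 honey
382.8972 honey × 0.7781 = 297.93231132 donkey
297.93231132 donkey × 1.727 = 514.52910164964 wool
Net change: 514.52910164964 − 500 = 14.52910164964 wool

14.529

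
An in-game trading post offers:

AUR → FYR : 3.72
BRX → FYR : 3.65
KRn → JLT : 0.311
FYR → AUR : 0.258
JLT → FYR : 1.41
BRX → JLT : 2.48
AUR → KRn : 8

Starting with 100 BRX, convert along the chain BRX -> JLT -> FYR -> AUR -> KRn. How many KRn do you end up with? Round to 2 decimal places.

721.74

100 BRX × 2.48 = 248 JLT
248 JLT × 1.41 = 349.68 FYR
349.68 FYR × 0.258 = 90.21744 AUR
90.21744 AUR × 8 = 721.73952 KRn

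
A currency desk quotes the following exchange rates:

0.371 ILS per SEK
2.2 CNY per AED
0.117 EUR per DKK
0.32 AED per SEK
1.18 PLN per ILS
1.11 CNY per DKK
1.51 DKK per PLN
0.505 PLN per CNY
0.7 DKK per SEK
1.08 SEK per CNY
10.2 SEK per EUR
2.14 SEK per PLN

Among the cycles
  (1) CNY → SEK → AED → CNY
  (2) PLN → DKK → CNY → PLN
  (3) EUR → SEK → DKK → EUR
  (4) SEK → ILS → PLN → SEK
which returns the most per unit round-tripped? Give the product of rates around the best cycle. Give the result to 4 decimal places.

(1) 1.08 × 0.32 × 2.2 = 0.76032
(2) 1.51 × 1.11 × 0.505 = 0.84643
(3) 10.2 × 0.7 × 0.117 = 0.83538
(4) 0.371 × 1.18 × 2.14 = 0.93685
Highest is cycle (4) at 0.9368 (≤1, no arbitrage).

0.9368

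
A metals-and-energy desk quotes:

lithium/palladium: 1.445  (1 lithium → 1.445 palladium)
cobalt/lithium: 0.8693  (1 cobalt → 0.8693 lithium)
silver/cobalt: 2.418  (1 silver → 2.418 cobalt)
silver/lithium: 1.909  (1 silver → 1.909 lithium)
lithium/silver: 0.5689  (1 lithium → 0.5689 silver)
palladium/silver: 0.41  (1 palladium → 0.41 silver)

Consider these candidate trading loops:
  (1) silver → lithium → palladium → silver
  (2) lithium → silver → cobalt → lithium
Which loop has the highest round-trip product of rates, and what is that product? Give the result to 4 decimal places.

1.1958

(1) 1.909 × 1.445 × 0.41 = 1.13099
(2) 0.5689 × 2.418 × 0.8693 = 1.19581
Highest is cycle (2) at 1.1958 (>1, arbitrage).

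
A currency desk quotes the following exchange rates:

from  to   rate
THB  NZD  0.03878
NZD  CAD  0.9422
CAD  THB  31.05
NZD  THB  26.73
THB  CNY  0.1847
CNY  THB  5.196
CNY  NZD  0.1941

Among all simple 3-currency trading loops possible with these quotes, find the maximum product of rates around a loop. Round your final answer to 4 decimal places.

1.1345

CAD→THB→NZD→CAD: 31.05 × 0.03878 × 0.9422 = 1.13452
CNY→NZD→THB→CNY: 0.1941 × 26.73 × 0.1847 = 0.95828
Maximum is CAD→THB→NZD→CAD at 1.1345; arbitrage exists.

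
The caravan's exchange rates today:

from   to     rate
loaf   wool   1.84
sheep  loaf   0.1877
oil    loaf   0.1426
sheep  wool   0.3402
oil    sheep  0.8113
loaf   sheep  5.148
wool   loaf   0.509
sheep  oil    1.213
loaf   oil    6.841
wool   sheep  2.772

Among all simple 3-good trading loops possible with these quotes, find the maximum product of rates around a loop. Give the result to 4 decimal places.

sheep→loaf→oil→sheep: 0.1877 × 6.841 × 0.8113 = 1.04175
wool→sheep→loaf→wool: 2.772 × 0.1877 × 1.84 = 0.95736
wool→loaf→sheep→wool: 0.509 × 5.148 × 0.3402 = 0.89144
sheep→oil→loaf→sheep: 1.213 × 0.1426 × 5.148 = 0.89047
Maximum is sheep→loaf→oil→sheep at 1.0418; arbitrage exists.

1.0418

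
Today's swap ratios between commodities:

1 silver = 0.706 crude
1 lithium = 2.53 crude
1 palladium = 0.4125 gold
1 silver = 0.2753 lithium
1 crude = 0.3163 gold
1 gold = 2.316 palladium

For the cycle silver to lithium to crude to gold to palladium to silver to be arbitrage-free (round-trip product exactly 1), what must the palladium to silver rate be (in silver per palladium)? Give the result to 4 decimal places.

1.9599

Known legs of the cycle: 0.2753 × 2.53 × 0.3163 × 2.316 = 0.5102282251572
For no arbitrage the full-cycle product must be 1, so the missing rate is 1 / 0.5102282251572 ≈ 1.959907.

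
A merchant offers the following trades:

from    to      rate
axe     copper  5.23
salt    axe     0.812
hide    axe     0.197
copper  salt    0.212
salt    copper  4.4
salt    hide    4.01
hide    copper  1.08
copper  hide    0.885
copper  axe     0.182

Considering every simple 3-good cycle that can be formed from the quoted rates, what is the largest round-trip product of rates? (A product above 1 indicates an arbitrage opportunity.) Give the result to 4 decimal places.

hide→copper→salt→hide: 1.08 × 0.212 × 4.01 = 0.91813
hide→axe→copper→hide: 0.197 × 5.23 × 0.885 = 0.91182
axe→copper→salt→axe: 5.23 × 0.212 × 0.812 = 0.90031
Maximum is hide→copper→salt→hide at 0.9181; no arbitrage — every cycle loses value.

0.9181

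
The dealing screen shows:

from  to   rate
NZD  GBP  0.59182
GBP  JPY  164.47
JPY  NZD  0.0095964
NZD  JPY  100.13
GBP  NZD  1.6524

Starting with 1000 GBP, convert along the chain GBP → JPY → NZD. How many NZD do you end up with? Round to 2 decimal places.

1000 GBP × 164.47 = 164470 JPY
164470 JPY × 0.0095964 = 1578.319908 NZD

1578.32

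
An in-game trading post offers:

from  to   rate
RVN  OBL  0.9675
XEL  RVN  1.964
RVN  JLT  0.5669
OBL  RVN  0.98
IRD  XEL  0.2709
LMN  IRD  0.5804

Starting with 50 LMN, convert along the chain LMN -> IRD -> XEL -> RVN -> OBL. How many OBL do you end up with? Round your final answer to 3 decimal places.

50 LMN × 0.5804 = 29.02 IRD
29.02 IRD × 0.2709 = 7.861518 XEL
7.861518 XEL × 1.964 = 15.440021352 RVN
15.440021352 RVN × 0.9675 = 14.93822065806 OBL

14.938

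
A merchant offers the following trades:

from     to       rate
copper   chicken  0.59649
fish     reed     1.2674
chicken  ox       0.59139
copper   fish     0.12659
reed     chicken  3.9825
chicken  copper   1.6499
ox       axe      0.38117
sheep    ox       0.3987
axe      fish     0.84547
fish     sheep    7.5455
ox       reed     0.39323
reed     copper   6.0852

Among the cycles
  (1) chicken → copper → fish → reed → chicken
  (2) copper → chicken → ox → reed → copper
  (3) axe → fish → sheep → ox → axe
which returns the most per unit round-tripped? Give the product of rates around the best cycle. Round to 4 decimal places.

(1) 1.6499 × 0.12659 × 1.2674 × 3.9825 = 1.05421
(2) 0.59649 × 0.59139 × 0.39323 × 6.0852 = 0.84411
(3) 0.84547 × 7.5455 × 0.3987 × 0.38117 = 0.96951
Highest is cycle (1) at 1.0542 (>1, arbitrage).

1.0542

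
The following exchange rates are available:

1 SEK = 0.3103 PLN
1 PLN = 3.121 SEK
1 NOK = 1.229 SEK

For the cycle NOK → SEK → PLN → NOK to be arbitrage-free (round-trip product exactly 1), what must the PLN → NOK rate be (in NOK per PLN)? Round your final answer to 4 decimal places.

Known legs of the cycle: 1.229 × 0.3103 = 0.3813587
For no arbitrage the full-cycle product must be 1, so the missing rate is 1 / 0.3813587 ≈ 2.622203.

2.6222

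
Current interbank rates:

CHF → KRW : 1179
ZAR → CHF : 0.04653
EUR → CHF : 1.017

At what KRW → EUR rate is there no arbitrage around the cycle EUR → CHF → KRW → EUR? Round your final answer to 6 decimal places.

0.000834

Known legs of the cycle: 1.017 × 1179 = 1199.043
For no arbitrage the full-cycle product must be 1, so the missing rate is 1 / 1199.043 ≈ 0.00083400.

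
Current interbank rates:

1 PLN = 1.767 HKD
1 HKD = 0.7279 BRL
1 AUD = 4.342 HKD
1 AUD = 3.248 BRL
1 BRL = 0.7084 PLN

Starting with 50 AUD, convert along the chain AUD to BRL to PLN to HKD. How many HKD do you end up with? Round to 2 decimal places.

203.28

50 AUD × 3.248 = 162.4 BRL
162.4 BRL × 0.7084 = 115.04416 PLN
115.04416 PLN × 1.767 = 203.28303072 HKD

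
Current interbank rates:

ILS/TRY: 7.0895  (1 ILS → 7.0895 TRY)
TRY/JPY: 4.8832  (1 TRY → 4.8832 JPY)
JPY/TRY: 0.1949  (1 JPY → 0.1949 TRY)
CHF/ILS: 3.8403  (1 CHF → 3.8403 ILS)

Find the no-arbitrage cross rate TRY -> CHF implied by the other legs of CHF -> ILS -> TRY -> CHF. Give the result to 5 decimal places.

0.03673

Known legs of the cycle: 3.8403 × 7.0895 = 27.22580685
For no arbitrage the full-cycle product must be 1, so the missing rate is 1 / 27.22580685 ≈ 0.0367299.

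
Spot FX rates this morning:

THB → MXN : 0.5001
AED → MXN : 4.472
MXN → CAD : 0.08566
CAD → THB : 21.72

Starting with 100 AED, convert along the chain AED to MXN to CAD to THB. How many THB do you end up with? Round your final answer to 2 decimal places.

832.03

100 AED × 4.472 = 447.2 MXN
447.2 MXN × 0.08566 = 38.307152 CAD
38.307152 CAD × 21.72 = 832.03134144 THB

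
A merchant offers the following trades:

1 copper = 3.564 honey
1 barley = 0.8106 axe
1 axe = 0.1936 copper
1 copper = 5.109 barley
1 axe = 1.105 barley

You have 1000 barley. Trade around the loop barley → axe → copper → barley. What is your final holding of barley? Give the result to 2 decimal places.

1000 barley × 0.8106 = 810.6 axe
810.6 axe × 0.1936 = 156.93216 copper
156.93216 copper × 5.109 = 801.76640544 barley

801.77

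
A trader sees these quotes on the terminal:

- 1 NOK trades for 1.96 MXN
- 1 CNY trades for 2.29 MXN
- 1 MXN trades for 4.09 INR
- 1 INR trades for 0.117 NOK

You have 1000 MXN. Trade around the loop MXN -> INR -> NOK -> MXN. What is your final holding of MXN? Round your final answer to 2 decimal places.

937.92

1000 MXN × 4.09 = 4090 INR
4090 INR × 0.117 = 478.53 NOK
478.53 NOK × 1.96 = 937.9188 MXN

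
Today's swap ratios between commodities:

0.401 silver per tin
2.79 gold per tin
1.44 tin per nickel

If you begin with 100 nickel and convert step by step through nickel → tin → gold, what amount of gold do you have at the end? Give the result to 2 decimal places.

100 nickel × 1.44 = 144 tin
144 tin × 2.79 = 401.76 gold

401.76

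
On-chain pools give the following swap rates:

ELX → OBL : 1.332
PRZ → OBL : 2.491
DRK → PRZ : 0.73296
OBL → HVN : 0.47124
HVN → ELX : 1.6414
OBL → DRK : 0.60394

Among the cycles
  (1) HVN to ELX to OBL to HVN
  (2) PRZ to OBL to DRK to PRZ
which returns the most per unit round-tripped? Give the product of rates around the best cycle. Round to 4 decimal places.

1.1027

(1) 1.6414 × 1.332 × 0.47124 = 1.03029
(2) 2.491 × 0.60394 × 0.73296 = 1.10268
Highest is cycle (2) at 1.1027 (>1, arbitrage).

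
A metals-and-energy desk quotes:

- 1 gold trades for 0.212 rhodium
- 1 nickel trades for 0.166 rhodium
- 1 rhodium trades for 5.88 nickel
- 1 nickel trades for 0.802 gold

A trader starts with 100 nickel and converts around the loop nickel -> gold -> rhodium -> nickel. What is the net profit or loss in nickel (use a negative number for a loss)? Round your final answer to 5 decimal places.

-0.02589

100 nickel × 0.802 = 80.2 gold
80.2 gold × 0.212 = 17.0024 rhodium
17.0024 rhodium × 5.88 = 99.974112 nickel
Net change: 99.974112 − 100 = -0.025888 nickel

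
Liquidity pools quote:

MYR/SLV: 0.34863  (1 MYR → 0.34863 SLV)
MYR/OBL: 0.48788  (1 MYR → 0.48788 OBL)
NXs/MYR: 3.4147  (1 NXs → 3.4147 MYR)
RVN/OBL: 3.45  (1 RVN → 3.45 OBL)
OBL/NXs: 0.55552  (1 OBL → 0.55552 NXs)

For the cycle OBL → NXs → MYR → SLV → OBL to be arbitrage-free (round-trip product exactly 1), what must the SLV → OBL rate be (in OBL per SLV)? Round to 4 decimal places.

1.5121

Known legs of the cycle: 0.55552 × 3.4147 × 0.34863 = 0.66132815062272
For no arbitrage the full-cycle product must be 1, so the missing rate is 1 / 0.66132815062272 ≈ 1.512109.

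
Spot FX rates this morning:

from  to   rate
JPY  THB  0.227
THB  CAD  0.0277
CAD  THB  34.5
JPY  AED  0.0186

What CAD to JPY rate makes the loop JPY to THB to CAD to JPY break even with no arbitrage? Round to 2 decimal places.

159.04

Known legs of the cycle: 0.227 × 0.0277 = 0.0062879
For no arbitrage the full-cycle product must be 1, so the missing rate is 1 / 0.0062879 ≈ 159.0356.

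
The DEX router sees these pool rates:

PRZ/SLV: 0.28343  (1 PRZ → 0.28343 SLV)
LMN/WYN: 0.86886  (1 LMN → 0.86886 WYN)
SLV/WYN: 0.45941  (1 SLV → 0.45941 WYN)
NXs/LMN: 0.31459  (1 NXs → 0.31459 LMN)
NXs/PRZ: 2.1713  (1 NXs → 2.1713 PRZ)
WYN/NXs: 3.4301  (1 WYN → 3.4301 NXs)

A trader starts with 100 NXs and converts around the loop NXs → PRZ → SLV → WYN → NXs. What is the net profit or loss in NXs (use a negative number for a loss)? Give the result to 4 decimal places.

100 NXs × 2.1713 = 217.13 PRZ
217.13 PRZ × 0.28343 = 61.5411559 SLV
61.5411559 SLV × 0.45941 = 28.272622432019 WYN
28.272622432019 WYN × 3.4301 = 96.9779222040683719 NXs
Net change: 96.9779222040683719 − 100 = -3.0220777959316281 NXs

-3.0221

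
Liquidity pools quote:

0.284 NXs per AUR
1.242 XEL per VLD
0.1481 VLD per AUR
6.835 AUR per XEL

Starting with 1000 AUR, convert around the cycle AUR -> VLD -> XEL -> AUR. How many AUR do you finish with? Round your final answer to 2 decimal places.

1257.23

1000 AUR × 0.1481 = 148.1 VLD
148.1 VLD × 1.242 = 183.9402 XEL
183.9402 XEL × 6.835 = 1257.231267 AUR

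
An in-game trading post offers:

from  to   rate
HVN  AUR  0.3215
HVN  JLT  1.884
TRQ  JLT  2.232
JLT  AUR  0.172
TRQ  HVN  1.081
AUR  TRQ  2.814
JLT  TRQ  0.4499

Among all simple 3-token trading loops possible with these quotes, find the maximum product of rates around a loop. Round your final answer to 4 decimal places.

JLT→AUR→TRQ→JLT: 0.172 × 2.814 × 2.232 = 1.08031
HVN→AUR→TRQ→HVN: 0.3215 × 2.814 × 1.081 = 0.97798
HVN→JLT→TRQ→HVN: 1.884 × 0.4499 × 1.081 = 0.91627
Maximum is JLT→AUR→TRQ→JLT at 1.0803; arbitrage exists.

1.0803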